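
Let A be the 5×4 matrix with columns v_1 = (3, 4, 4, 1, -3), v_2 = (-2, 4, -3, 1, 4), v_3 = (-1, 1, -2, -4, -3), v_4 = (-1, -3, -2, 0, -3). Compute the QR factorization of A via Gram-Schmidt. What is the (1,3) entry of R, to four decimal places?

v_1 = (3, 4, 4, 1, -3); ‖v_1‖ = 7.1414, so e_1 = (0.4201, 0.5601, 0.5601, 0.1400, -0.4201).
r_{13} = e_1·v_3 = -0.2801.

r_{13} = -0.2801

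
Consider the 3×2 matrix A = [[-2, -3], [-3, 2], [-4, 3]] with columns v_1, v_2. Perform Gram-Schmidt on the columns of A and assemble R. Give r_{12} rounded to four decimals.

v_1 = (-2, -3, -4); ‖v_1‖ = 5.3852, so q_1 = (-0.3714, -0.5571, -0.7428).
r_{12} = q_1·v_2 = -2.2283.

r_{12} = -2.2283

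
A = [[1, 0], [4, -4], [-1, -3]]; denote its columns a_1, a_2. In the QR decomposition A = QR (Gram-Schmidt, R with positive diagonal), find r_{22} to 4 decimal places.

r_{22} = 3.9511

a_1 = (1, 4, -1); ‖a_1‖ = 4.2426, so e_1 = (0.2357, 0.9428, -0.2357).
e_1·a_2 = 0.2357·0 + 0.9428·(-4) + (-0.2357)·(-3) = -3.0641.
u_2 = a_2 + 3.0641·e_1 = (0.7222, -1.1111, -3.7222).
r_{22} = ‖u_2‖ = 3.9511.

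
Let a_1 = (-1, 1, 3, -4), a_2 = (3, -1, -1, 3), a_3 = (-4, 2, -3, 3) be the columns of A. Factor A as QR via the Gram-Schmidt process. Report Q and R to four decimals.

a_1 = (-1, 1, 3, -4); ‖a_1‖ = 5.1962, so e_1 = (-0.1925, 0.1925, 0.5774, -0.7698).
e_1·a_2 = (-0.1925)·3 + 0.1925·(-1) + 0.5774·(-1) + (-0.7698)·3 = -3.6566.
u_2 = a_2 + 3.6566·e_1 = (2.2963, -0.2963, 1.1111, 0.1852).
‖u_2‖ = 2.5748, so e_2 = (0.8918, -0.1151, 0.4315, 0.0719).
e_1·a_3 = (-0.1925)·(-4) + 0.1925·2 + 0.5774·(-3) + (-0.7698)·3 = -2.8868; e_2·a_3 = 0.8918·(-4) + (-0.1151)·2 + 0.4315·(-3) + 0.0719·3 = -4.8763.
u_3 = a_3 + 2.8868·e_1 + 4.8763·e_2 = (-0.2067, 1.9944, 0.7709, 1.1285).
‖u_3‖ = 2.4266, so e_3 = (-0.0852, 0.8219, 0.3177, 0.4651).

Q = [[-0.1925, 0.8918, -0.0852], [0.1925, -0.1151, 0.8219], [0.5774, 0.4315, 0.3177], [-0.7698, 0.0719, 0.4651]], R = [[5.1962, -3.6566, -2.8868], [0.0000, 2.5748, -4.8763], [0.0000, 0.0000, 2.4266]]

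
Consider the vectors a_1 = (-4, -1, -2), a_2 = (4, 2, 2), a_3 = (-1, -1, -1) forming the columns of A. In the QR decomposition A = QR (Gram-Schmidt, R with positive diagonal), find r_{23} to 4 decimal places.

a_1 = (-4, -1, -2); ‖a_1‖ = 4.5826, so q_1 = (-0.8729, -0.2182, -0.4364).
q_1·a_2 = (-0.8729)·4 + (-0.2182)·2 + (-0.4364)·2 = -4.8008.
u_2 = a_2 + 4.8008·q_1 = (-0.1905, 0.9524, -0.0952).
‖u_2‖ = 0.9759, so q_2 = (-0.1952, 0.9759, -0.0976).
r_{23} = q_2·a_3 = -0.6831.

r_{23} = -0.6831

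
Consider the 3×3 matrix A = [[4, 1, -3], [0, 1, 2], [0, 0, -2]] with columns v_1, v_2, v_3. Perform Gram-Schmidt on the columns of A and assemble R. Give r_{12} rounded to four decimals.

v_1 = (4, 0, 0); ‖v_1‖ = 4.0000, so e_1 = (1.0000, 0.0000, 0.0000).
r_{12} = e_1·v_2 = 1.0000.

r_{12} = 1.0000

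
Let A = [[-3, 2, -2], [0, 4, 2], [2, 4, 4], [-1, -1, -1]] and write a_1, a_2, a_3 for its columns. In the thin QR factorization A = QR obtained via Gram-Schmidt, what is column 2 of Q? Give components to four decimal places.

q_1 = a_1/‖a_1‖ = (-3, 0, 2, -1)/3.7417 = (-0.8018, 0.0000, 0.5345, -0.2673).
r_{12} = q_1·a_2 = 0.8018.
u_2 = a_2 − 0.8018·q_1 = (2.6429, 4.0000, 3.5714, -0.7857).
‖u_2‖ = 6.0297, so q_2 = (0.4383, 0.6634, 0.5923, -0.1303).

q_2 = (0.4383, 0.6634, 0.5923, -0.1303)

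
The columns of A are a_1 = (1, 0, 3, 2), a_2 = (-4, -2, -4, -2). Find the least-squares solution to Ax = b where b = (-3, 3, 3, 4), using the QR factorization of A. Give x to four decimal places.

a_1 = (1, 0, 3, 2); ‖a_1‖ = 3.7417, so q_1 = (0.2673, 0.0000, 0.8018, 0.5345).
q_1·a_2 = 0.2673·(-4) + 0.0000·(-2) + 0.8018·(-4) + 0.5345·(-2) = -5.3452.
u_2 = a_2 + 5.3452·q_1 = (-2.5714, -2.0000, 0.2857, 0.8571).
‖u_2‖ = 3.3806, so q_2 = (-0.7606, -0.5916, 0.0845, 0.2535).
Qᵀb = (3.7417, 1.7748).
Back-substitute: x_2 = 1.7748/3.3806 = 0.5250.
x_1 = (3.7417 + 5.3452·0.5250)/3.7417 = 1.7500.

x = (1.7500, 0.5250)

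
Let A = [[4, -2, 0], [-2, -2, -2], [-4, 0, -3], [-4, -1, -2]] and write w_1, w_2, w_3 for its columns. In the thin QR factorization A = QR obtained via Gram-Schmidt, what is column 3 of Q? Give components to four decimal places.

w_1 = (4, -2, -4, -4); ‖w_1‖ = 7.2111, so e_1 = (0.5547, -0.2774, -0.5547, -0.5547).
e_1·w_2 = 0.5547·(-2) + (-0.2774)·(-2) + (-0.5547)·0 + (-0.5547)·(-1) = 0.0000.
u_2 = w_2 + 0.0000·e_1 = (-2.0000, -2.0000, 0.0000, -1.0000).
‖u_2‖ = 3.0000, so e_2 = (-0.6667, -0.6667, 0.0000, -0.3333).
e_1·w_3 = 0.5547·0 + (-0.2774)·(-2) + (-0.5547)·(-3) + (-0.5547)·(-2) = 3.3282; e_2·w_3 = (-0.6667)·0 + (-0.6667)·(-2) + 0.0000·(-3) + (-0.3333)·(-2) = 2.0000.
u_3 = w_3 − 3.3282·e_1 − 2.0000·e_2 = (-0.5128, 0.2564, -1.1538, 0.5128).
‖u_3‖ = 1.3868, so e_3 = (-0.3698, 0.1849, -0.8321, 0.3698).

e_3 = (-0.3698, 0.1849, -0.8321, 0.3698)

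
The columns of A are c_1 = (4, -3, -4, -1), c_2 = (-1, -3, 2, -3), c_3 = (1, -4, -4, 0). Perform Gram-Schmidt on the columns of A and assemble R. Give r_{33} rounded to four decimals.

r_{33} = 2.8684

c_1 = (4, -3, -4, -1); ‖c_1‖ = 6.4807, so q_1 = (0.6172, -0.4629, -0.6172, -0.1543).
q_1·c_2 = 0.6172·(-1) + (-0.4629)·(-3) + (-0.6172)·2 + (-0.1543)·(-3) = 0.0000.
u_2 = c_2 + 0.0000·q_1 = (-1.0000, -3.0000, 2.0000, -3.0000).
‖u_2‖ = 4.7958, so q_2 = (-0.2085, -0.6255, 0.4170, -0.6255).
q_1·c_3 = 0.6172·1 + (-0.4629)·(-4) + (-0.6172)·(-4) + (-0.1543)·0 = 4.9377; q_2·c_3 = (-0.2085)·1 + (-0.6255)·(-4) + 0.4170·(-4) + (-0.6255)·0 = 0.6255.
u_3 = c_3 − 4.9377·q_1 − 0.6255·q_2 = (-1.9172, -1.3230, -1.2133, 1.1532).
r_{33} = ‖u_3‖ = 2.8684.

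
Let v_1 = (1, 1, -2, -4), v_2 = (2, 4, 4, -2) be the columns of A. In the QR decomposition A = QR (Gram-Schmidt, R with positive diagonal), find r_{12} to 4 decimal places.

r_{12} = 1.2792

v_1 = (1, 1, -2, -4); ‖v_1‖ = 4.6904, so q_1 = (0.2132, 0.2132, -0.4264, -0.8528).
r_{12} = q_1·v_2 = 1.2792.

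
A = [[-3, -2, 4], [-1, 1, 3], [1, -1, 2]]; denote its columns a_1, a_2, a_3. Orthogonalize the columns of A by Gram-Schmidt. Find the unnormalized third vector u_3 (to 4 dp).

u_3 = (0.0000, 2.5000, 2.5000)

e_1 = a_1/‖a_1‖ = (-3, -1, 1)/3.3166 = (-0.9045, -0.3015, 0.3015).
r_{12} = e_1·a_2 = 1.2060.
u_2 = a_2 − 1.2060·e_1 = (-0.9091, 1.3636, -1.3636).
‖u_2‖ = 2.1320, so e_2 = (-0.4264, 0.6396, -0.6396).
r_{13} = e_1·a_3 = -3.9196; r_{23} = e_2·a_3 = -1.0660.
u_3 = a_3 + 3.9196·e_1 + 1.0660·e_2 = (0.0000, 2.5000, 2.5000).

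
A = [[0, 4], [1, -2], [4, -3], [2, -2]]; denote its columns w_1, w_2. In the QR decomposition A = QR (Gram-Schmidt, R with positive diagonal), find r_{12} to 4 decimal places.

r_{12} = -3.9279

w_1 = (0, 1, 4, 2); ‖w_1‖ = 4.5826, so e_1 = (0.0000, 0.2182, 0.8729, 0.4364).
r_{12} = e_1·w_2 = -3.9279.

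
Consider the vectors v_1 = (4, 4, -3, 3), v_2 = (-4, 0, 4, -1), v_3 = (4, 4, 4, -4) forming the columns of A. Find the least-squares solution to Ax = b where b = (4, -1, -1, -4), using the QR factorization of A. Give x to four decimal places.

v_1 = (4, 4, -3, 3); ‖v_1‖ = 7.0711, so e_1 = (0.5657, 0.5657, -0.4243, 0.4243).
e_1·v_2 = 0.5657·(-4) + 0.5657·0 + (-0.4243)·4 + 0.4243·(-1) = -4.3841.
u_2 = v_2 + 4.3841·e_1 = (-1.5200, 2.4800, 2.1400, 0.8600).
‖u_2‖ = 3.7121, so e_2 = (-0.4095, 0.6681, 0.5765, 0.2317).
e_1·v_3 = 0.5657·4 + 0.5657·4 + (-0.4243)·4 + 0.4243·(-4) = 1.1314; e_2·v_3 = (-0.4095)·4 + 0.6681·4 + 0.5765·4 + 0.2317·(-4) = 2.4137.
u_3 = v_3 − 1.1314·e_1 − 2.4137·e_2 = (4.3483, 1.7475, 3.0885, -5.0392).
‖u_3‖ = 7.5428, so e_3 = (0.5765, 0.2317, 0.4095, -0.6681).
Qᵀb = (0.4243, -3.8091, 4.3371).
Back-substitute: x_3 = 4.3371/7.5428 = 0.5750.
x_2 = (-3.8091 − 2.4137·0.5750)/3.7121 = -1.4000.
x_1 = (0.4243 + 4.3841·(-1.4000) − 1.1314·0.5750)/7.0711 = -0.9000.

x = (-0.9000, -1.4000, 0.5750)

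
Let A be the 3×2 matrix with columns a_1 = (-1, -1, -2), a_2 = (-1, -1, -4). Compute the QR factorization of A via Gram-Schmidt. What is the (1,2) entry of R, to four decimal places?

a_1 = (-1, -1, -2); ‖a_1‖ = 2.4495, so e_1 = (-0.4082, -0.4082, -0.8165).
r_{12} = e_1·a_2 = 4.0825.

r_{12} = 4.0825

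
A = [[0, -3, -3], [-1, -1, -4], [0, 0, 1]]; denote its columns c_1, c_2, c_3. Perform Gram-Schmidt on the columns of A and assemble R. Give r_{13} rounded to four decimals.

e_1 = c_1/‖c_1‖ = (0, -1, 0)/1.0000 = (0.0000, -1.0000, 0.0000).
r_{13} = e_1·c_3 = 4.0000.

r_{13} = 4.0000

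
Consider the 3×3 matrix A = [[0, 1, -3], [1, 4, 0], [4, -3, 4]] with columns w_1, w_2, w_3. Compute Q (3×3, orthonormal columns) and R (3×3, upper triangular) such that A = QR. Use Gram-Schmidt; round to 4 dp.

Q = [[0.0000, 0.2121, -0.9773], [0.2425, 0.9481, 0.2057], [0.9701, -0.2370, -0.0514]], R = [[4.1231, -1.9403, 3.8806], [0.0000, 4.7154, -1.5843], [0.0000, 0.0000, 2.7260]]

w_1 = (0, 1, 4); ‖w_1‖ = 4.1231, so e_1 = (0.0000, 0.2425, 0.9701).
e_1·w_2 = 0.0000·1 + 0.2425·4 + 0.9701·(-3) = -1.9403.
u_2 = w_2 + 1.9403·e_1 = (1.0000, 4.4706, -1.1176).
‖u_2‖ = 4.7154, so e_2 = (0.2121, 0.9481, -0.2370).
e_1·w_3 = 0.0000·(-3) + 0.2425·0 + 0.9701·4 = 3.8806; e_2·w_3 = 0.2121·(-3) + 0.9481·0 + (-0.2370)·4 = -1.5843.
u_3 = w_3 − 3.8806·e_1 + 1.5843·e_2 = (-2.6640, 0.5608, -0.1402).
‖u_3‖ = 2.7260, so e_3 = (-0.9773, 0.2057, -0.0514).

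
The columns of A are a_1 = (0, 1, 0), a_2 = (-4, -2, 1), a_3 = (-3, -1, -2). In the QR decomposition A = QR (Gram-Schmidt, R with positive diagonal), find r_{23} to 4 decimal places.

a_1 = (0, 1, 0); ‖a_1‖ = 1.0000, so e_1 = (0.0000, 1.0000, 0.0000).
e_1·a_2 = 0.0000·(-4) + 1.0000·(-2) + 0.0000·1 = -2.0000.
u_2 = a_2 + 2.0000·e_1 = (-4.0000, 0.0000, 1.0000).
‖u_2‖ = 4.1231, so e_2 = (-0.9701, 0.0000, 0.2425).
r_{23} = e_2·a_3 = 2.4254.

r_{23} = 2.4254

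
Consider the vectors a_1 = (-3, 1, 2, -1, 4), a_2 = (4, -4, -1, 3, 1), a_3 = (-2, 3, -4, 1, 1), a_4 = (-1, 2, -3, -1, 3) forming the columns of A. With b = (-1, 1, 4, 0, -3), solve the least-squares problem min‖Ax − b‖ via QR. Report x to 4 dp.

x = (0.1693, -0.4790, 0.1744, -1.1741)

q_1 = a_1/‖a_1‖ = (-3, 1, 2, -1, 4)/5.5678 = (-0.5388, 0.1796, 0.3592, -0.1796, 0.7184).
r_{12} = q_1·a_2 = -3.0533.
u_2 = a_2 + 3.0533·q_1 = (2.3548, -3.4516, 0.0968, 2.4516, 3.1935).
‖u_2‖ = 5.8032, so q_2 = (0.4058, -0.5948, 0.0167, 0.4225, 0.5503).
r_{13} = q_1·a_3 = 0.7184; r_{23} = q_2·a_3 = -1.6898.
u_3 = a_3 − 0.7184·q_1 + 1.6898·q_2 = (-0.9272, 1.8659, -4.2299, 1.8429, 1.4138).
‖u_3‖ = 5.2563, so q_3 = (-0.1764, 0.3550, -0.8047, 0.3506, 0.2690).
r_{14} = q_1·a_4 = 2.1553; r_{24} = q_2·a_4 = -0.4169; r_{34} = q_3·a_4 = 3.7569.
u_4 = a_4 − 2.1553·q_1 + 0.4169·q_2 − 3.7569·q_3 = (0.9932, 0.0313, -0.7440, -1.7540, 0.6705).
‖u_4‖ = 2.2510, so q_4 = (0.4412, 0.0139, -0.3305, -0.7792, 0.2979).
Qᵀb = (0.0000, -2.5848, -3.4945, -2.6430).
Back-substitute: x_4 = -2.6430/2.2510 = -1.1741.
x_3 = (-3.4945 − 3.7569·(-1.1741))/5.2563 = 0.1744.
x_2 = (-2.5848 + 1.6898·0.1744 + 0.4169·(-1.1741))/5.8032 = -0.4790.
x_1 = (0.0000 + 3.0533·(-0.4790) − 0.7184·0.1744 − 2.1553·(-1.1741))/5.5678 = 0.1693.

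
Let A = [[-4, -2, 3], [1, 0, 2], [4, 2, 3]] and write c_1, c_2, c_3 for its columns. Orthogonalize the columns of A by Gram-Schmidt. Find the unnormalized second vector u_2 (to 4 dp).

q_1 = c_1/‖c_1‖ = (-4, 1, 4)/5.7446 = (-0.6963, 0.1741, 0.6963).
r_{12} = q_1·c_2 = 2.7852.
u_2 = c_2 − 2.7852·q_1 = (-0.0606, -0.4848, 0.0606).

u_2 = (-0.0606, -0.4848, 0.0606)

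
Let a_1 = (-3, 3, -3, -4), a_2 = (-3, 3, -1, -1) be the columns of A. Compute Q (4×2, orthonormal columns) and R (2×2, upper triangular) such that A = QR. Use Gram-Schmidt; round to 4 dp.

a_1 = (-3, 3, -3, -4); ‖a_1‖ = 6.5574, so q_1 = (-0.4575, 0.4575, -0.4575, -0.6100).
q_1·a_2 = (-0.4575)·(-3) + 0.4575·3 + (-0.4575)·(-1) + (-0.6100)·(-1) = 3.8125.
u_2 = a_2 − 3.8125·q_1 = (-1.2558, 1.2558, 0.7442, 1.3256).
‖u_2‖ = 2.3378, so q_2 = (-0.5372, 0.5372, 0.3183, 0.5670).

Q = [[-0.4575, -0.5372], [0.4575, 0.5372], [-0.4575, 0.3183], [-0.6100, 0.5670]], R = [[6.5574, 3.8125], [0.0000, 2.3378]]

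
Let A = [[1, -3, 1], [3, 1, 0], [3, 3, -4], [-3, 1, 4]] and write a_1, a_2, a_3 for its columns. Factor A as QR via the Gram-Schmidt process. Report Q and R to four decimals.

Q = [[0.1890, -0.7430, 0.2235], [0.5669, 0.0826, 0.7406], [0.5669, 0.5449, -0.2213], [-0.5669, 0.3798, 0.5938]], R = [[5.2915, 1.1339, -4.3466], [0.0000, 4.3260, -1.4035], [0.0000, 0.0000, 3.4839]]

a_1 = (1, 3, 3, -3); ‖a_1‖ = 5.2915, so q_1 = (0.1890, 0.5669, 0.5669, -0.5669).
q_1·a_2 = 0.1890·(-3) + 0.5669·1 + 0.5669·3 + (-0.5669)·1 = 1.1339.
u_2 = a_2 − 1.1339·q_1 = (-3.2143, 0.3571, 2.3571, 1.6429).
‖u_2‖ = 4.3260, so q_2 = (-0.7430, 0.0826, 0.5449, 0.3798).
q_1·a_3 = 0.1890·1 + 0.5669·0 + 0.5669·(-4) + (-0.5669)·4 = -4.3466; q_2·a_3 = (-0.7430)·1 + 0.0826·0 + 0.5449·(-4) + 0.3798·4 = -1.4035.
u_3 = a_3 + 4.3466·q_1 + 1.4035·q_2 = (0.7786, 2.5802, -0.7710, 2.0687).
‖u_3‖ = 3.4839, so q_3 = (0.2235, 0.7406, -0.2213, 0.5938).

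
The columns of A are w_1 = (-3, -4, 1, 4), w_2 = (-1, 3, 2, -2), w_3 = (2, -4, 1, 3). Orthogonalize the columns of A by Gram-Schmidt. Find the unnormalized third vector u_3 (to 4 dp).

u_3 = (2.0395, -0.5932, 2.2768, 0.3672)

w_1 = (-3, -4, 1, 4); ‖w_1‖ = 6.4807, so q_1 = (-0.4629, -0.6172, 0.1543, 0.6172).
q_1·w_2 = (-0.4629)·(-1) + (-0.6172)·3 + 0.1543·2 + 0.6172·(-2) = -2.3146.
u_2 = w_2 + 2.3146·q_1 = (-2.0714, 1.5714, 2.3571, -0.5714).
‖u_2‖ = 3.5557, so q_2 = (-0.5826, 0.4419, 0.6629, -0.1607).
q_1·w_3 = (-0.4629)·2 + (-0.6172)·(-4) + 0.1543·1 + 0.6172·3 = 3.5490; q_2·w_3 = (-0.5826)·2 + 0.4419·(-4) + 0.6629·1 + (-0.1607)·3 = -2.7521.
u_3 = w_3 − 3.5490·q_1 + 2.7521·q_2 = (2.0395, -0.5932, 2.2768, 0.3672).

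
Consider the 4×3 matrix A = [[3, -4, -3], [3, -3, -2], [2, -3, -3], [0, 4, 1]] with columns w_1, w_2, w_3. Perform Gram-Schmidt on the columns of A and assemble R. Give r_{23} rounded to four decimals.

w_1 = (3, 3, 2, 0); ‖w_1‖ = 4.6904, so q_1 = (0.6396, 0.6396, 0.4264, 0.0000).
q_1·w_2 = 0.6396·(-4) + 0.6396·(-3) + 0.4264·(-3) + 0.0000·4 = -5.7564.
u_2 = w_2 + 5.7564·q_1 = (-0.3182, 0.6818, -0.5455, 4.0000).
‖u_2‖ = 4.1065, so q_2 = (-0.0775, 0.1660, -0.1328, 0.9741).
r_{23} = q_2·w_3 = 1.2729.

r_{23} = 1.2729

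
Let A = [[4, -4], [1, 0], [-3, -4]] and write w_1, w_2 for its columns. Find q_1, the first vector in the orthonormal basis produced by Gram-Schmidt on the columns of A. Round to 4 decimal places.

w_1 = (4, 1, -3); ‖w_1‖ = 5.0990, so q_1 = (0.7845, 0.1961, -0.5883).

q_1 = (0.7845, 0.1961, -0.5883)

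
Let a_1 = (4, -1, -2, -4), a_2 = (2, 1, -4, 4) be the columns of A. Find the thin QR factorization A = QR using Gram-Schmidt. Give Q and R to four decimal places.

Q = [[0.6576, 0.3467], [-0.1644, 0.1600], [-0.3288, -0.6667], [-0.6576, 0.6401]], R = [[6.0828, -0.1644], [0.0000, 6.0805]]

a_1 = (4, -1, -2, -4); ‖a_1‖ = 6.0828, so e_1 = (0.6576, -0.1644, -0.3288, -0.6576).
e_1·a_2 = 0.6576·2 + (-0.1644)·1 + (-0.3288)·(-4) + (-0.6576)·4 = -0.1644.
u_2 = a_2 + 0.1644·e_1 = (2.1081, 0.9730, -4.0541, 3.8919).
‖u_2‖ = 6.0805, so e_2 = (0.3467, 0.1600, -0.6667, 0.6401).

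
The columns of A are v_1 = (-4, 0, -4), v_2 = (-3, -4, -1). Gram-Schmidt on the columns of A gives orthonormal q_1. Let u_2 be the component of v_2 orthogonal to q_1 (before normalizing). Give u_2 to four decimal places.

v_1 = (-4, 0, -4); ‖v_1‖ = 5.6569, so q_1 = (-0.7071, 0.0000, -0.7071).
q_1·v_2 = (-0.7071)·(-3) + 0.0000·(-4) + (-0.7071)·(-1) = 2.8284.
u_2 = v_2 − 2.8284·q_1 = (-1.0000, -4.0000, 1.0000).

u_2 = (-1.0000, -4.0000, 1.0000)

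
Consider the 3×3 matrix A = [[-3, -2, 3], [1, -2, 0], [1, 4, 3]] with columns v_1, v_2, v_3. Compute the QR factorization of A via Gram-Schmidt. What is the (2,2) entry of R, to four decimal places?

r_{22} = 4.2640

v_1 = (-3, 1, 1); ‖v_1‖ = 3.3166, so q_1 = (-0.9045, 0.3015, 0.3015).
q_1·v_2 = (-0.9045)·(-2) + 0.3015·(-2) + 0.3015·4 = 2.4121.
u_2 = v_2 − 2.4121·q_1 = (0.1818, -2.7273, 3.2727).
r_{22} = ‖u_2‖ = 4.2640.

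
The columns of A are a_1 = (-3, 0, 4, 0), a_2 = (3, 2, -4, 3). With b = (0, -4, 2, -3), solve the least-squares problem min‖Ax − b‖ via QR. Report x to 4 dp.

x = (-0.9877, -1.3077)

q_1 = a_1/‖a_1‖ = (-3, 0, 4, 0)/5.0000 = (-0.6000, 0.0000, 0.8000, 0.0000).
r_{12} = q_1·a_2 = -5.0000.
u_2 = a_2 + 5.0000·q_1 = (0.0000, 2.0000, 0.0000, 3.0000).
‖u_2‖ = 3.6056, so q_2 = (0.0000, 0.5547, 0.0000, 0.8321).
Qᵀb = (1.6000, -4.7150).
Back-substitute: x_2 = -4.7150/3.6056 = -1.3077.
x_1 = (1.6000 + 5.0000·(-1.3077))/5.0000 = -0.9877.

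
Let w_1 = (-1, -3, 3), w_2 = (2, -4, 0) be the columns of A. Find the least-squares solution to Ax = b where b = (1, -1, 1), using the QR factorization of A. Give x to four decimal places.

x = (0.1429, 0.2286)

e_1 = w_1/‖w_1‖ = (-1, -3, 3)/4.3589 = (-0.2294, -0.6882, 0.6882).
r_{12} = e_1·w_2 = 2.2942.
u_2 = w_2 − 2.2942·e_1 = (2.5263, -2.4211, -1.5789).
‖u_2‖ = 3.8389, so e_2 = (0.6581, -0.6307, -0.4113).
Qᵀb = (1.1471, 0.8775).
Back-substitute: x_2 = 0.8775/3.8389 = 0.2286.
x_1 = (1.1471 − 2.2942·0.2286)/4.3589 = 0.1429.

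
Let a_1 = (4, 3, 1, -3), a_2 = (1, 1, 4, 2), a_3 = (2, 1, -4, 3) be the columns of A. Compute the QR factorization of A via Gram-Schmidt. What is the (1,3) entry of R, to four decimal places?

r_{13} = -0.3381

a_1 = (4, 3, 1, -3); ‖a_1‖ = 5.9161, so e_1 = (0.6761, 0.5071, 0.1690, -0.5071).
r_{13} = e_1·a_3 = -0.3381.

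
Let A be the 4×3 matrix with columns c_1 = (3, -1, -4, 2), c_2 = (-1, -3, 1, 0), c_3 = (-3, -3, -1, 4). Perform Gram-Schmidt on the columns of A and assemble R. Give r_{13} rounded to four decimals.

c_1 = (3, -1, -4, 2); ‖c_1‖ = 5.4772, so q_1 = (0.5477, -0.1826, -0.7303, 0.3651).
r_{13} = q_1·c_3 = 1.0954.

r_{13} = 1.0954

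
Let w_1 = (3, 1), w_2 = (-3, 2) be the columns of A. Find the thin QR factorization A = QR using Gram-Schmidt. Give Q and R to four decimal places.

Q = [[0.9487, -0.3162], [0.3162, 0.9487]], R = [[3.1623, -2.2136], [0.0000, 2.8460]]

w_1 = (3, 1); ‖w_1‖ = 3.1623, so q_1 = (0.9487, 0.3162).
q_1·w_2 = 0.9487·(-3) + 0.3162·2 = -2.2136.
u_2 = w_2 + 2.2136·q_1 = (-0.9000, 2.7000).
‖u_2‖ = 2.8460, so q_2 = (-0.3162, 0.9487).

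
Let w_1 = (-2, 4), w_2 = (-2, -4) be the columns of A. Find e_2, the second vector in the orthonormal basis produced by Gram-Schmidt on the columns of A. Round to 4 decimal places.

e_1 = w_1/‖w_1‖ = (-2, 4)/4.4721 = (-0.4472, 0.8944).
r_{12} = e_1·w_2 = -2.6833.
u_2 = w_2 + 2.6833·e_1 = (-3.2000, -1.6000).
‖u_2‖ = 3.5777, so e_2 = (-0.8944, -0.4472).

e_2 = (-0.8944, -0.4472)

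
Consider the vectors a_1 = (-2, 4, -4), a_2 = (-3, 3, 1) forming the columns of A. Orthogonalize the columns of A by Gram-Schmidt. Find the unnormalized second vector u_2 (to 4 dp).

a_1 = (-2, 4, -4); ‖a_1‖ = 6.0000, so q_1 = (-0.3333, 0.6667, -0.6667).
q_1·a_2 = (-0.3333)·(-3) + 0.6667·3 + (-0.6667)·1 = 2.3333.
u_2 = a_2 − 2.3333·q_1 = (-2.2222, 1.4444, 2.5556).

u_2 = (-2.2222, 1.4444, 2.5556)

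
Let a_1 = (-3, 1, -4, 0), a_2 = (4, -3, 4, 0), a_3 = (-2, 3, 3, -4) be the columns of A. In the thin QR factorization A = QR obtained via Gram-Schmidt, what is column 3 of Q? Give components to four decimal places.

e_3 = (-0.3283, -0.1642, 0.2052, -0.9073)

e_1 = a_1/‖a_1‖ = (-3, 1, -4, 0)/5.0990 = (-0.5883, 0.1961, -0.7845, 0.0000).
r_{12} = e_1·a_2 = -6.0796.
u_2 = a_2 + 6.0796·e_1 = (0.4231, -1.8077, -0.7692, 0.0000).
‖u_2‖ = 2.0096, so e_2 = (0.2105, -0.8995, -0.3828, 0.0000).
r_{13} = e_1·a_3 = -0.5883; r_{23} = e_2·a_3 = -4.2680.
u_3 = a_3 + 0.5883·e_1 + 4.2680·e_2 = (-1.4476, -0.7238, 0.9048, -4.0000).
‖u_3‖ = 4.4089, so e_3 = (-0.3283, -0.1642, 0.2052, -0.9073).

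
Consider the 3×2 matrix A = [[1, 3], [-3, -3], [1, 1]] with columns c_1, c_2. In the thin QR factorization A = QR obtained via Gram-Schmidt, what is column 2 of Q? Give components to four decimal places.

e_2 = (0.9535, 0.2860, -0.0953)

c_1 = (1, -3, 1); ‖c_1‖ = 3.3166, so e_1 = (0.3015, -0.9045, 0.3015).
e_1·c_2 = 0.3015·3 + (-0.9045)·(-3) + 0.3015·1 = 3.9196.
u_2 = c_2 − 3.9196·e_1 = (1.8182, 0.5455, -0.1818).
‖u_2‖ = 1.9069, so e_2 = (0.9535, 0.2860, -0.0953).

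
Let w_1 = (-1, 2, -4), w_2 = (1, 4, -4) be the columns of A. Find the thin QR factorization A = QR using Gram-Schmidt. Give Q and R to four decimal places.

w_1 = (-1, 2, -4); ‖w_1‖ = 4.5826, so q_1 = (-0.2182, 0.4364, -0.8729).
q_1·w_2 = (-0.2182)·1 + 0.4364·4 + (-0.8729)·(-4) = 5.0190.
u_2 = w_2 − 5.0190·q_1 = (2.0952, 1.8095, 0.3810).
‖u_2‖ = 2.7946, so q_2 = (0.7498, 0.6475, 0.1363).

Q = [[-0.2182, 0.7498], [0.4364, 0.6475], [-0.8729, 0.1363]], R = [[4.5826, 5.0190], [0.0000, 2.7946]]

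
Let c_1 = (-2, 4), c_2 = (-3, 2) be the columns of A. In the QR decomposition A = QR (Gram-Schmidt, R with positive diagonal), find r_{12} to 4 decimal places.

c_1 = (-2, 4); ‖c_1‖ = 4.4721, so e_1 = (-0.4472, 0.8944).
r_{12} = e_1·c_2 = 3.1305.

r_{12} = 3.1305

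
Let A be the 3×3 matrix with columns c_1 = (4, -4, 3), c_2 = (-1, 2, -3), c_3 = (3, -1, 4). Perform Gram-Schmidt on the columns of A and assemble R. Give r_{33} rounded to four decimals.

c_1 = (4, -4, 3); ‖c_1‖ = 6.4031, so e_1 = (0.6247, -0.6247, 0.4685).
e_1·c_2 = 0.6247·(-1) + (-0.6247)·2 + 0.4685·(-3) = -3.2796.
u_2 = c_2 + 3.2796·e_1 = (1.0488, -0.0488, -1.4634).
‖u_2‖ = 1.8011, so e_2 = (0.5823, -0.0271, -0.8125).
e_1·c_3 = 0.6247·3 + (-0.6247)·(-1) + 0.4685·4 = 4.3729; e_2·c_3 = 0.5823·3 + (-0.0271)·(-1) + (-0.8125)·4 = -1.4761.
u_3 = c_3 − 4.3729·e_1 + 1.4761·e_2 = (1.1278, 1.6917, 0.7519).
r_{33} = ‖u_3‖ = 2.1678.

r_{33} = 2.1678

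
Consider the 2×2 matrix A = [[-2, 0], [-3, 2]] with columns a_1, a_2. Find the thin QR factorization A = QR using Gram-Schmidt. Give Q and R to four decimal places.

Q = [[-0.5547, -0.8321], [-0.8321, 0.5547]], R = [[3.6056, -1.6641], [0.0000, 1.1094]]

e_1 = a_1/‖a_1‖ = (-2, -3)/3.6056 = (-0.5547, -0.8321).
r_{12} = e_1·a_2 = -1.6641.
u_2 = a_2 + 1.6641·e_1 = (-0.9231, 0.6154).
‖u_2‖ = 1.1094, so e_2 = (-0.8321, 0.5547).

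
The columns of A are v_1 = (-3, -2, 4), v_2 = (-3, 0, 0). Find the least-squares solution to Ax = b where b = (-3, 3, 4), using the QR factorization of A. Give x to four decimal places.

x = (0.5000, 0.5000)

v_1 = (-3, -2, 4); ‖v_1‖ = 5.3852, so e_1 = (-0.5571, -0.3714, 0.7428).
e_1·v_2 = (-0.5571)·(-3) + (-0.3714)·0 + 0.7428·0 = 1.6713.
u_2 = v_2 − 1.6713·e_1 = (-2.0690, 0.6207, -1.2414).
‖u_2‖ = 2.4914, so e_2 = (-0.8305, 0.2491, -0.4983).
Qᵀb = (3.5282, 1.2457).
Back-substitute: x_2 = 1.2457/2.4914 = 0.5000.
x_1 = (3.5282 − 1.6713·0.5000)/5.3852 = 0.5000.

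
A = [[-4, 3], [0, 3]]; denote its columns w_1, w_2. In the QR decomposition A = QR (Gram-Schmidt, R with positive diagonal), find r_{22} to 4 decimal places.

r_{22} = 3.0000

w_1 = (-4, 0); ‖w_1‖ = 4.0000, so e_1 = (-1.0000, 0.0000).
e_1·w_2 = (-1.0000)·3 + 0.0000·3 = -3.0000.
u_2 = w_2 + 3.0000·e_1 = (0.0000, 3.0000).
r_{22} = ‖u_2‖ = 3.0000.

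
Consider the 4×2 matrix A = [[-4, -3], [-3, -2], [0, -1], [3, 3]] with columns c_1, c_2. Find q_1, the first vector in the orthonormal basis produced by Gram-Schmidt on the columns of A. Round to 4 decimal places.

q_1 = (-0.6860, -0.5145, 0.0000, 0.5145)

c_1 = (-4, -3, 0, 3); ‖c_1‖ = 5.8310, so q_1 = (-0.6860, -0.5145, 0.0000, 0.5145).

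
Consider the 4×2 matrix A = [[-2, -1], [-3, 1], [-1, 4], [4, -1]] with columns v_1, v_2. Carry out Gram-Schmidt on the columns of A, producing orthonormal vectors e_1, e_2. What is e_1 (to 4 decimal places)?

v_1 = (-2, -3, -1, 4); ‖v_1‖ = 5.4772, so e_1 = (-0.3651, -0.5477, -0.1826, 0.7303).

e_1 = (-0.3651, -0.5477, -0.1826, 0.7303)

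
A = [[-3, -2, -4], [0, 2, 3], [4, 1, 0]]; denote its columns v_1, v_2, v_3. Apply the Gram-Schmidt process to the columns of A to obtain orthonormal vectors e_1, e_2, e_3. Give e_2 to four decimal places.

e_2 = (-0.3578, 0.8944, -0.2683)

e_1 = v_1/‖v_1‖ = (-3, 0, 4)/5.0000 = (-0.6000, 0.0000, 0.8000).
r_{12} = e_1·v_2 = 2.0000.
u_2 = v_2 − 2.0000·e_1 = (-0.8000, 2.0000, -0.6000).
‖u_2‖ = 2.2361, so e_2 = (-0.3578, 0.8944, -0.2683).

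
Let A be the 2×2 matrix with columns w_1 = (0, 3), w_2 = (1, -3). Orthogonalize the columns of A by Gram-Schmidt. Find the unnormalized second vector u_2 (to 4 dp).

u_2 = (1.0000, 0.0000)

q_1 = w_1/‖w_1‖ = (0, 3)/3.0000 = (0.0000, 1.0000).
r_{12} = q_1·w_2 = -3.0000.
u_2 = w_2 + 3.0000·q_1 = (1.0000, 0.0000).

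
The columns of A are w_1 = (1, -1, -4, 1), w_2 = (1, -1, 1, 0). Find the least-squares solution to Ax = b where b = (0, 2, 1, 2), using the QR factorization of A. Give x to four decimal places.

x = (-0.2642, -0.5094)

e_1 = w_1/‖w_1‖ = (1, -1, -4, 1)/4.3589 = (0.2294, -0.2294, -0.9177, 0.2294).
r_{12} = e_1·w_2 = -0.4588.
u_2 = w_2 + 0.4588·e_1 = (1.1053, -1.1053, 0.5789, 0.1053).
‖u_2‖ = 1.6702, so e_2 = (0.6618, -0.6618, 0.3466, 0.0630).
Qᵀb = (-0.9177, -0.8508).
Back-substitute: x_2 = -0.8508/1.6702 = -0.5094.
x_1 = (-0.9177 + 0.4588·(-0.5094))/4.3589 = -0.2642.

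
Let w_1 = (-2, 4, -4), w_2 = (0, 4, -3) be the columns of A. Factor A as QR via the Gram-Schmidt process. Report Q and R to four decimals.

q_1 = w_1/‖w_1‖ = (-2, 4, -4)/6.0000 = (-0.3333, 0.6667, -0.6667).
r_{12} = q_1·w_2 = 4.6667.
u_2 = w_2 − 4.6667·q_1 = (1.5556, 0.8889, 0.1111).
‖u_2‖ = 1.7951, so q_2 = (0.8666, 0.4952, 0.0619).

Q = [[-0.3333, 0.8666], [0.6667, 0.4952], [-0.6667, 0.0619]], R = [[6.0000, 4.6667], [0.0000, 1.7951]]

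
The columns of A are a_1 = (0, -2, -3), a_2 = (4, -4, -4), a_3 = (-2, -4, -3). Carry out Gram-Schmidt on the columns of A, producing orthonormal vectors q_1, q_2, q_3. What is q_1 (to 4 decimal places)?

a_1 = (0, -2, -3); ‖a_1‖ = 3.6056, so q_1 = (0.0000, -0.5547, -0.8321).

q_1 = (0.0000, -0.5547, -0.8321)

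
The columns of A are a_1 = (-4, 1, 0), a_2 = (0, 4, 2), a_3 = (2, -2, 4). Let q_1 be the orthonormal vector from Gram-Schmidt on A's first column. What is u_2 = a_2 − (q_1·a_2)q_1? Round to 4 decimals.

u_2 = (0.9412, 3.7647, 2.0000)

a_1 = (-4, 1, 0); ‖a_1‖ = 4.1231, so q_1 = (-0.9701, 0.2425, 0.0000).
q_1·a_2 = (-0.9701)·0 + 0.2425·4 + 0.0000·2 = 0.9701.
u_2 = a_2 − 0.9701·q_1 = (0.9412, 3.7647, 2.0000).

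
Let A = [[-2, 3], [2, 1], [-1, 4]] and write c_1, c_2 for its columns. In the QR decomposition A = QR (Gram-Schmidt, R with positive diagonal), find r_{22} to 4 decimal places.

e_1 = c_1/‖c_1‖ = (-2, 2, -1)/3.0000 = (-0.6667, 0.6667, -0.3333).
r_{12} = e_1·c_2 = -2.6667.
u_2 = c_2 + 2.6667·e_1 = (1.2222, 2.7778, 3.1111).
r_{22} = ‖u_2‖ = 4.3461.

r_{22} = 4.3461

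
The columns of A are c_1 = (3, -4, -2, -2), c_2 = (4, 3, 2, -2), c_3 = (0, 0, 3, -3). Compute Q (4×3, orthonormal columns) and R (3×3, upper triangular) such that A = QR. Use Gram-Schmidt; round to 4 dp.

Q = [[0.5222, 0.6963, -0.3939], [-0.6963, 0.5222, -0.2954], [-0.3482, 0.3482, 0.6155], [-0.3482, -0.3482, -0.6155]], R = [[5.7446, 0.0000, 0.0000], [0.0000, 5.7446, 2.0889], [0.0000, 0.0000, 3.6927]]

e_1 = c_1/‖c_1‖ = (3, -4, -2, -2)/5.7446 = (0.5222, -0.6963, -0.3482, -0.3482).
r_{12} = e_1·c_2 = 0.0000.
u_2 = c_2 + 0.0000·e_1 = (4.0000, 3.0000, 2.0000, -2.0000).
‖u_2‖ = 5.7446, so e_2 = (0.6963, 0.5222, 0.3482, -0.3482).
r_{13} = e_1·c_3 = 0.0000; r_{23} = e_2·c_3 = 2.0889.
u_3 = c_3 + 0.0000·e_1 − 2.0889·e_2 = (-1.4545, -1.0909, 2.2727, -2.2727).
‖u_3‖ = 3.6927, so e_3 = (-0.3939, -0.2954, 0.6155, -0.6155).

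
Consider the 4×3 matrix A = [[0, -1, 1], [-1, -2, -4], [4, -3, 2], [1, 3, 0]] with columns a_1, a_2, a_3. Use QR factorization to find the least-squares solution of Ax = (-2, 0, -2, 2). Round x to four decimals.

x = (0.2477, 0.7041, -0.4608)

a_1 = (0, -1, 4, 1); ‖a_1‖ = 4.2426, so e_1 = (0.0000, -0.2357, 0.9428, 0.2357).
e_1·a_2 = 0.0000·(-1) + (-0.2357)·(-2) + 0.9428·(-3) + 0.2357·3 = -1.6499.
u_2 = a_2 + 1.6499·e_1 = (-1.0000, -2.3889, -1.4444, 3.3889).
‖u_2‖ = 4.5031, so e_2 = (-0.2221, -0.5305, -0.3208, 0.7526).
e_1·a_3 = 0.0000·1 + (-0.2357)·(-4) + 0.9428·2 + 0.2357·0 = 2.8284; e_2·a_3 = (-0.2221)·1 + (-0.5305)·(-4) + (-0.3208)·2 + 0.7526·0 = 1.2584.
u_3 = a_3 − 2.8284·e_1 − 1.2584·e_2 = (1.2795, -2.6658, -0.2630, -1.6137).
‖u_3‖ = 3.3788, so e_3 = (0.3787, -0.7890, -0.0778, -0.4776).
Qᵀb = (-1.4142, 2.5908, -1.5568).
Back-substitute: x_3 = -1.5568/3.3788 = -0.4608.
x_2 = (2.5908 − 1.2584·(-0.4608))/4.5031 = 0.7041.
x_1 = (-1.4142 + 1.6499·0.7041 − 2.8284·(-0.4608))/4.2426 = 0.2477.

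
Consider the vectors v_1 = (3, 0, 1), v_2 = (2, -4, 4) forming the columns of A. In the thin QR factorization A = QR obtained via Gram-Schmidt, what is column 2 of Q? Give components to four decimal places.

e_2 = (-0.1961, -0.7845, 0.5883)

v_1 = (3, 0, 1); ‖v_1‖ = 3.1623, so e_1 = (0.9487, 0.0000, 0.3162).
e_1·v_2 = 0.9487·2 + 0.0000·(-4) + 0.3162·4 = 3.1623.
u_2 = v_2 − 3.1623·e_1 = (-1.0000, -4.0000, 3.0000).
‖u_2‖ = 5.0990, so e_2 = (-0.1961, -0.7845, 0.5883).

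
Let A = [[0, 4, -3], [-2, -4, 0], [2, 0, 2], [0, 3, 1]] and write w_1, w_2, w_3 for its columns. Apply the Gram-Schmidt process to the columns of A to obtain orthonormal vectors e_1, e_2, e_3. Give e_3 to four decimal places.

e_1 = w_1/‖w_1‖ = (0, -2, 2, 0)/2.8284 = (0.0000, -0.7071, 0.7071, 0.0000).
r_{12} = e_1·w_2 = 2.8284.
u_2 = w_2 − 2.8284·e_1 = (4.0000, -2.0000, -2.0000, 3.0000).
‖u_2‖ = 5.7446, so e_2 = (0.6963, -0.3482, -0.3482, 0.5222).
r_{13} = e_1·w_3 = 1.4142; r_{23} = e_2·w_3 = -2.2630.
u_3 = w_3 − 1.4142·e_1 + 2.2630·e_2 = (-1.4242, 0.2121, 0.2121, 2.1818).
‖u_3‖ = 2.6227, so e_3 = (-0.5430, 0.0809, 0.0809, 0.8319).

e_3 = (-0.5430, 0.0809, 0.0809, 0.8319)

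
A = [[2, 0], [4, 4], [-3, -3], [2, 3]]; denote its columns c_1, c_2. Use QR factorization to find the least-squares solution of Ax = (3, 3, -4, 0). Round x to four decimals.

x = (1.7143, -0.8571)

q_1 = c_1/‖c_1‖ = (2, 4, -3, 2)/5.7446 = (0.3482, 0.6963, -0.5222, 0.3482).
r_{12} = q_1·c_2 = 5.3964.
u_2 = c_2 − 5.3964·q_1 = (-1.8788, 0.2424, -0.1818, 1.1212).
‖u_2‖ = 2.2088, so q_2 = (-0.8506, 0.1098, -0.0823, 0.5076).
Qᵀb = (5.2223, -1.8933).
Back-substitute: x_2 = -1.8933/2.2088 = -0.8571.
x_1 = (5.2223 − 5.3964·(-0.8571))/5.7446 = 1.7143.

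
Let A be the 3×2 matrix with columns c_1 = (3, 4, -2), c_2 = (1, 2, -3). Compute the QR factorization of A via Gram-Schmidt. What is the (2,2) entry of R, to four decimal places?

r_{22} = 2.0086

e_1 = c_1/‖c_1‖ = (3, 4, -2)/5.3852 = (0.5571, 0.7428, -0.3714).
r_{12} = e_1·c_2 = 3.1568.
u_2 = c_2 − 3.1568·e_1 = (-0.7586, -0.3448, -1.8276).
r_{22} = ‖u_2‖ = 2.0086.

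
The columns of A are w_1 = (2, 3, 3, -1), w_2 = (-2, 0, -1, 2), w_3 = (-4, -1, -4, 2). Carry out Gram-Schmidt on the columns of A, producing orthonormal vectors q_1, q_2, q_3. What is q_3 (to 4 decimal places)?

q_3 = (-0.2670, 0.5579, -0.5627, -0.5484)

w_1 = (2, 3, 3, -1); ‖w_1‖ = 4.7958, so q_1 = (0.4170, 0.6255, 0.6255, -0.2085).
q_1·w_2 = 0.4170·(-2) + 0.6255·0 + 0.6255·(-1) + (-0.2085)·2 = -1.8766.
u_2 = w_2 + 1.8766·q_1 = (-1.2174, 1.1739, 0.1739, 1.6087).
‖u_2‖ = 2.3406, so q_2 = (-0.5201, 0.5016, 0.0743, 0.6873).
q_1·w_3 = 0.4170·(-4) + 0.6255·(-1) + 0.6255·(-4) + (-0.2085)·2 = -5.2129; q_2·w_3 = (-0.5201)·(-4) + 0.5016·(-1) + 0.0743·(-4) + 0.6873·2 = 2.6564.
u_3 = w_3 + 5.2129·q_1 − 2.6564·q_2 = (-0.4444, 0.9286, -0.9365, -0.9127).
‖u_3‖ = 1.6643, so q_3 = (-0.2670, 0.5579, -0.5627, -0.5484).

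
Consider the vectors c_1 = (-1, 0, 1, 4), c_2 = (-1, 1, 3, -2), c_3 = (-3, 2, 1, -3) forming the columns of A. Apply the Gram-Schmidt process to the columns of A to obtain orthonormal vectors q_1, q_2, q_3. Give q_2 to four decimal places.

q_2 = (-0.3254, 0.2662, 0.8578, -0.2958)

q_1 = c_1/‖c_1‖ = (-1, 0, 1, 4)/4.2426 = (-0.2357, 0.0000, 0.2357, 0.9428).
r_{12} = q_1·c_2 = -0.9428.
u_2 = c_2 + 0.9428·q_1 = (-1.2222, 1.0000, 3.2222, -1.1111).
‖u_2‖ = 3.7565, so q_2 = (-0.3254, 0.2662, 0.8578, -0.2958).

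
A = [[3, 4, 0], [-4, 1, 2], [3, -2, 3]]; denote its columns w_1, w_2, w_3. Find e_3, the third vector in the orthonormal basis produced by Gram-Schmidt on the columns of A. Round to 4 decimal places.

e_3 = (0.1876, 0.6755, 0.7131)

w_1 = (3, -4, 3); ‖w_1‖ = 5.8310, so e_1 = (0.5145, -0.6860, 0.5145).
e_1·w_2 = 0.5145·4 + (-0.6860)·1 + 0.5145·(-2) = 0.3430.
u_2 = w_2 − 0.3430·e_1 = (3.8235, 1.2353, -2.1765).
‖u_2‖ = 4.5697, so e_2 = (0.8367, 0.2703, -0.4763).
e_1·w_3 = 0.5145·0 + (-0.6860)·2 + 0.5145·3 = 0.1715; e_2·w_3 = 0.8367·0 + 0.2703·2 + (-0.4763)·3 = -0.8882.
u_3 = w_3 − 0.1715·e_1 + 0.8882·e_2 = (0.6549, 2.3577, 2.4887).
‖u_3‖ = 3.4902, so e_3 = (0.1876, 0.6755, 0.7131).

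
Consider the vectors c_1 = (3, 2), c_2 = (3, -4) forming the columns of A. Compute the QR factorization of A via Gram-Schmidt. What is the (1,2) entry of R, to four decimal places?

e_1 = c_1/‖c_1‖ = (3, 2)/3.6056 = (0.8321, 0.5547).
r_{12} = e_1·c_2 = 0.2774.

r_{12} = 0.2774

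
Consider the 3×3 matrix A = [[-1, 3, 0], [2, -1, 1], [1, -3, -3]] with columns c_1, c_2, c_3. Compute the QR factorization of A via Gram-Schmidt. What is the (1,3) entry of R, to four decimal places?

r_{13} = -0.4082

c_1 = (-1, 2, 1); ‖c_1‖ = 2.4495, so q_1 = (-0.4082, 0.8165, 0.4082).
r_{13} = q_1·c_3 = -0.4082.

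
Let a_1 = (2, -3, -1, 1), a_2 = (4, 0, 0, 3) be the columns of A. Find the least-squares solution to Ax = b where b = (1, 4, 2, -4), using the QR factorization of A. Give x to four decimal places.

e_1 = a_1/‖a_1‖ = (2, -3, -1, 1)/3.8730 = (0.5164, -0.7746, -0.2582, 0.2582).
r_{12} = e_1·a_2 = 2.8402.
u_2 = a_2 − 2.8402·e_1 = (2.5333, 2.2000, 0.7333, 2.2667).
‖u_2‖ = 4.1150, so e_2 = (0.6156, 0.5346, 0.1782, 0.5508).
Qᵀb = (-4.1312, 0.9072).
Back-substitute: x_2 = 0.9072/4.1150 = 0.2205.
x_1 = (-4.1312 − 2.8402·0.2205)/3.8730 = -1.2283.

x = (-1.2283, 0.2205)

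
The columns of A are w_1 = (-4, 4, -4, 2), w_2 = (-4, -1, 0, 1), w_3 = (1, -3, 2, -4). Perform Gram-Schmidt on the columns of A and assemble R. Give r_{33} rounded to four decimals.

r_{33} = 3.0642

w_1 = (-4, 4, -4, 2); ‖w_1‖ = 7.2111, so e_1 = (-0.5547, 0.5547, -0.5547, 0.2774).
e_1·w_2 = (-0.5547)·(-4) + 0.5547·(-1) + (-0.5547)·0 + 0.2774·1 = 1.9415.
u_2 = w_2 − 1.9415·e_1 = (-2.9231, -2.0769, 1.0769, 0.4615).
‖u_2‖ = 3.7724, so e_2 = (-0.7749, -0.5506, 0.2855, 0.1223).
e_1·w_3 = (-0.5547)·1 + 0.5547·(-3) + (-0.5547)·2 + 0.2774·(-4) = -4.4376; e_2·w_3 = (-0.7749)·1 + (-0.5506)·(-3) + 0.2855·2 + 0.1223·(-4) = 0.9584.
u_3 = w_3 + 4.4376·e_1 − 0.9584·e_2 = (-0.7189, -0.0108, -0.7351, -2.8865).
r_{33} = ‖u_3‖ = 3.0642.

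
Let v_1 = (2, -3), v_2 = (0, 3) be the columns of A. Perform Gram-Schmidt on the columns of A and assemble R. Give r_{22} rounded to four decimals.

r_{22} = 1.6641

v_1 = (2, -3); ‖v_1‖ = 3.6056, so e_1 = (0.5547, -0.8321).
e_1·v_2 = 0.5547·0 + (-0.8321)·3 = -2.4962.
u_2 = v_2 + 2.4962·e_1 = (1.3846, 0.9231).
r_{22} = ‖u_2‖ = 1.6641.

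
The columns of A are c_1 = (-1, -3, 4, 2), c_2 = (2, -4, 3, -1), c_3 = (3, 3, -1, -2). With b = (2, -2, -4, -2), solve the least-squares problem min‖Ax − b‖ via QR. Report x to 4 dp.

c_1 = (-1, -3, 4, 2); ‖c_1‖ = 5.4772, so q_1 = (-0.1826, -0.5477, 0.7303, 0.3651).
q_1·c_2 = (-0.1826)·2 + (-0.5477)·(-4) + 0.7303·3 + 0.3651·(-1) = 3.6515.
u_2 = c_2 − 3.6515·q_1 = (2.6667, -2.0000, 0.3333, -2.3333).
‖u_2‖ = 4.0825, so q_2 = (0.6532, -0.4899, 0.0816, -0.5715).
q_1·c_3 = (-0.1826)·3 + (-0.5477)·3 + 0.7303·(-1) + 0.3651·(-2) = -3.6515; q_2·c_3 = 0.6532·3 + (-0.4899)·3 + 0.0816·(-1) + (-0.5715)·(-2) = 1.5513.
u_3 = c_3 + 3.6515·q_1 − 1.5513·q_2 = (1.3200, 1.7600, 1.5400, 0.2200).
‖u_3‖ = 2.6944, so q_3 = (0.4899, 0.6532, 0.5715, 0.0816).
Qᵀb = (-2.9212, 3.1027, -2.7761).
Back-substitute: x_3 = -2.7761/2.6944 = -1.0303.
x_2 = (3.1027 − 1.5513·(-1.0303))/4.0825 = 1.1515.
x_1 = (-2.9212 − 3.6515·1.1515 + 3.6515·(-1.0303))/5.4772 = -1.9879.

x = (-1.9879, 1.1515, -1.0303)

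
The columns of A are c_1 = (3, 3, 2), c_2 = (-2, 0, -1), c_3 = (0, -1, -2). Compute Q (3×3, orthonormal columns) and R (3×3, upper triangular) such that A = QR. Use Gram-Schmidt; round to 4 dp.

c_1 = (3, 3, 2); ‖c_1‖ = 4.6904, so q_1 = (0.6396, 0.6396, 0.4264).
q_1·c_2 = 0.6396·(-2) + 0.6396·0 + 0.4264·(-1) = -1.7056.
u_2 = c_2 + 1.7056·q_1 = (-0.9091, 1.0909, -0.2727).
‖u_2‖ = 1.4460, so q_2 = (-0.6287, 0.7544, -0.1886).
q_1·c_3 = 0.6396·0 + 0.6396·(-1) + 0.4264·(-2) = -1.4924; q_2·c_3 = (-0.6287)·0 + 0.7544·(-1) + (-0.1886)·(-2) = -0.3772.
u_3 = c_3 + 1.4924·q_1 + 0.3772·q_2 = (0.7174, 0.2391, -1.4348).
‖u_3‖ = 1.6219, so q_3 = (0.4423, 0.1474, -0.8847).

Q = [[0.6396, -0.6287, 0.4423], [0.6396, 0.7544, 0.1474], [0.4264, -0.1886, -0.8847]], R = [[4.6904, -1.7056, -1.4924], [0.0000, 1.4460, -0.3772], [0.0000, 0.0000, 1.6219]]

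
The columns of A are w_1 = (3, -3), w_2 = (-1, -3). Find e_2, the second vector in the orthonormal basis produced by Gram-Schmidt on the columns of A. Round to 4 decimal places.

w_1 = (3, -3); ‖w_1‖ = 4.2426, so e_1 = (0.7071, -0.7071).
e_1·w_2 = 0.7071·(-1) + (-0.7071)·(-3) = 1.4142.
u_2 = w_2 − 1.4142·e_1 = (-2.0000, -2.0000).
‖u_2‖ = 2.8284, so e_2 = (-0.7071, -0.7071).

e_2 = (-0.7071, -0.7071)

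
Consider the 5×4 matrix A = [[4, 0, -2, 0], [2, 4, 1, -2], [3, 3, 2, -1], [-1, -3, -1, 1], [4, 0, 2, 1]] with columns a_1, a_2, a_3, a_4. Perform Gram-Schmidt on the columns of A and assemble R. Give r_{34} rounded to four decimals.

r_{34} = 0.7295

a_1 = (4, 2, 3, -1, 4); ‖a_1‖ = 6.7823, so q_1 = (0.5898, 0.2949, 0.4423, -0.1474, 0.5898).
q_1·a_2 = 0.5898·0 + 0.2949·4 + 0.4423·3 + (-0.1474)·(-3) + 0.5898·0 = 2.9488.
u_2 = a_2 − 2.9488·q_1 = (-1.7391, 3.1304, 1.6957, -2.5652, -1.7391).
‖u_2‖ = 5.0303, so q_2 = (-0.3457, 0.6223, 0.3371, -0.5099, -0.3457).
q_1·a_3 = 0.5898·(-2) + 0.2949·1 + 0.4423·2 + (-0.1474)·(-1) + 0.5898·2 = 1.3270; q_2·a_3 = (-0.3457)·(-2) + 0.6223·1 + 0.3371·2 + (-0.5099)·(-1) + (-0.3457)·2 = 1.8064.
u_3 = a_3 − 1.3270·q_1 − 1.8064·q_2 = (-2.1581, -0.5155, 0.8041, 0.1168, 1.8419).
‖u_3‖ = 2.9960, so q_3 = (-0.7203, -0.1721, 0.2684, 0.0390, 0.6148).
r_{34} = q_3·a_4 = 0.7295.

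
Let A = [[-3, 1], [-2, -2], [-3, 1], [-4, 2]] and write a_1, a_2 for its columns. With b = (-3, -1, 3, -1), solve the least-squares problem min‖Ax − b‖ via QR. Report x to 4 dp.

a_1 = (-3, -2, -3, -4); ‖a_1‖ = 6.1644, so q_1 = (-0.4867, -0.3244, -0.4867, -0.6489).
q_1·a_2 = (-0.4867)·1 + (-0.3244)·(-2) + (-0.4867)·1 + (-0.6489)·2 = -1.6222.
u_2 = a_2 + 1.6222·q_1 = (0.2105, -2.5263, 0.2105, 0.9474).
‖u_2‖ = 2.7145, so q_2 = (0.0776, -0.9307, 0.0776, 0.3490).
Qᵀb = (0.9733, 0.5817).
Back-substitute: x_2 = 0.5817/2.7145 = 0.2143.
x_1 = (0.9733 + 1.6222·0.2143)/6.1644 = 0.2143.

x = (0.2143, 0.2143)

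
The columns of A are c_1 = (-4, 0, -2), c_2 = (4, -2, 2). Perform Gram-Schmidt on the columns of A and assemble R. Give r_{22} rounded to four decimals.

e_1 = c_1/‖c_1‖ = (-4, 0, -2)/4.4721 = (-0.8944, 0.0000, -0.4472).
r_{12} = e_1·c_2 = -4.4721.
u_2 = c_2 + 4.4721·e_1 = (0.0000, -2.0000, 0.0000).
r_{22} = ‖u_2‖ = 2.0000.

r_{22} = 2.0000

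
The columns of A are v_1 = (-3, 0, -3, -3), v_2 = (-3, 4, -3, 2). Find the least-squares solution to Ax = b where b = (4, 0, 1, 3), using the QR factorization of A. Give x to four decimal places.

v_1 = (-3, 0, -3, -3); ‖v_1‖ = 5.1962, so q_1 = (-0.5774, 0.0000, -0.5774, -0.5774).
q_1·v_2 = (-0.5774)·(-3) + 0.0000·4 + (-0.5774)·(-3) + (-0.5774)·2 = 2.3094.
u_2 = v_2 − 2.3094·q_1 = (-1.6667, 4.0000, -1.6667, 3.3333).
‖u_2‖ = 5.7155, so q_2 = (-0.2916, 0.6999, -0.2916, 0.5832).
Qᵀb = (-4.6188, 0.2916).
Back-substitute: x_2 = 0.2916/5.7155 = 0.0510.
x_1 = (-4.6188 − 2.3094·0.0510)/5.1962 = -0.9116.

x = (-0.9116, 0.0510)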